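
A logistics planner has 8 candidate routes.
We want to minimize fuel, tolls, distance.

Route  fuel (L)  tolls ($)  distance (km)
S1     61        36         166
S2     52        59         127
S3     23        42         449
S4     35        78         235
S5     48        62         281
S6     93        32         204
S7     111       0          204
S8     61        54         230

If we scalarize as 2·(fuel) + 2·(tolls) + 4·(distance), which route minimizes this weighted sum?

S1: 2·61 + 2·36 + 4·166 = 858
S2: 2·52 + 2·59 + 4·127 = 730
S3: 2·23 + 2·42 + 4·449 = 1926
S4: 2·35 + 2·78 + 4·235 = 1166
S5: 2·48 + 2·62 + 4·281 = 1344
S6: 2·93 + 2·32 + 4·204 = 1066
S7: 2·111 + 2·0 + 4·204 = 1038
S8: 2·61 + 2·54 + 4·230 = 1150
Lowest: S2 at 730.

S2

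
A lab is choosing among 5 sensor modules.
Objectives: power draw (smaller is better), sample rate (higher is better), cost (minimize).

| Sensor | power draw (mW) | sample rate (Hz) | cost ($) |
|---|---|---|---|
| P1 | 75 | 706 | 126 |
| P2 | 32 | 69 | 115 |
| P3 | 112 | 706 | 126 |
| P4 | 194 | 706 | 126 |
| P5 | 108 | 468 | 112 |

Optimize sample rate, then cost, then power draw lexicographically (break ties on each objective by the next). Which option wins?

P1

First maximize sample rate: best is 706, kept {P1, P3, P4}.
Then minimize cost: best is 126, kept {P1, P3, P4}.
Then minimize power draw: best is 75, kept {P1}.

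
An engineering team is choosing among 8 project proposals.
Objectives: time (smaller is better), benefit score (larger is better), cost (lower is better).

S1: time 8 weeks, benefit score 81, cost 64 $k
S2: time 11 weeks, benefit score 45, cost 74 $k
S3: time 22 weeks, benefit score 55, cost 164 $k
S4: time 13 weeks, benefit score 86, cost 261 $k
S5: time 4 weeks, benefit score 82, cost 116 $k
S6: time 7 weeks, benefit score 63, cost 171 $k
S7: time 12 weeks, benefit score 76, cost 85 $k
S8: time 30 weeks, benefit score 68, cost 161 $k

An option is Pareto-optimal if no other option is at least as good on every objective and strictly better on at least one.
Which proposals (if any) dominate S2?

S1

S1: time 8≤11, benefit score 81≥45, cost 64≤74 — dominates S2.
Others (S3, S4, S5, S6, S7, S8) are each worse than S2 on at least one objective.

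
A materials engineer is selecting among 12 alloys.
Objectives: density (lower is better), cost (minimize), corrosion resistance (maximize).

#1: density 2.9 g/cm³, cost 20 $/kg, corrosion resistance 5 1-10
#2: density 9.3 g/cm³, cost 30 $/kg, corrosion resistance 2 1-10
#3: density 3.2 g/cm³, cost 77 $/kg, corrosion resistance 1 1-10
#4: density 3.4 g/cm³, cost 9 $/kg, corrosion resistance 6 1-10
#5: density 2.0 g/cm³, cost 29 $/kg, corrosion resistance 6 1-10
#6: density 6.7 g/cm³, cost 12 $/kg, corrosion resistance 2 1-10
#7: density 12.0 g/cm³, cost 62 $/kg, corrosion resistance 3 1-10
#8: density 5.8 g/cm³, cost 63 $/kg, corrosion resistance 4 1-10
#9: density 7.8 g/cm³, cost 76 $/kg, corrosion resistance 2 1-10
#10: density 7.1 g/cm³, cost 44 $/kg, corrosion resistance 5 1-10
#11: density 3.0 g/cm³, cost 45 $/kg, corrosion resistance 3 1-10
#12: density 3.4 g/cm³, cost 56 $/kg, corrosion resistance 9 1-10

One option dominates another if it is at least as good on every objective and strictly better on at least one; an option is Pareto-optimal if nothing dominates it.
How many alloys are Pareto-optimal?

4

#1: not dominated.
#2: dominated by #1 (density 2.9≤9.3, cost 20≤30, corrosion resistance 5≥2).
#3: dominated by #1 (density 2.9≤3.2, cost 20≤77, corrosion resistance 5≥1).
#4: not dominated (best cost).
#5: not dominated (best density).
#6: dominated by #4 (density 3.4≤6.7, cost 9≤12, corrosion resistance 6≥2).
#7: dominated by #1 (density 2.9≤12.0, cost 20≤62, corrosion resistance 5≥3).
#8: dominated by #1 (density 2.9≤5.8, cost 20≤63, corrosion resistance 5≥4).
#9: dominated by #1 (density 2.9≤7.8, cost 20≤76, corrosion resistance 5≥2).
#10: dominated by #1 (density 2.9≤7.1, cost 20≤44, corrosion resistance 5≥5).
#11: dominated by #1 (density 2.9≤3.0, cost 20≤45, corrosion resistance 5≥3).
#12: not dominated (best corrosion resistance).
Pareto-optimal: #1, #4, #5, #12 → 4.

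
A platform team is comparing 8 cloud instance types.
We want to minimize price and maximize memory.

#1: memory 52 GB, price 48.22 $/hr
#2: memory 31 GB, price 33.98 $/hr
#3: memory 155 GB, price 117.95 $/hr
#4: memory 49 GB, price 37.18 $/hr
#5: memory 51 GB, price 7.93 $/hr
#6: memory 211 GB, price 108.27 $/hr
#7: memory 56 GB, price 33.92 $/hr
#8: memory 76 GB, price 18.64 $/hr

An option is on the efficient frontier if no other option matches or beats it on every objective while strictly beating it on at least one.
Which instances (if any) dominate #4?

#5: memory 51≥49, price 7.93≤37.18 — dominates #4.
#7: memory 56≥49, price 33.92≤37.18 — dominates #4.
#8: memory 76≥49, price 18.64≤37.18 — dominates #4.
Others (#1, #2, #3, #6) are each worse than #4 on at least one objective.

#5, #7, #8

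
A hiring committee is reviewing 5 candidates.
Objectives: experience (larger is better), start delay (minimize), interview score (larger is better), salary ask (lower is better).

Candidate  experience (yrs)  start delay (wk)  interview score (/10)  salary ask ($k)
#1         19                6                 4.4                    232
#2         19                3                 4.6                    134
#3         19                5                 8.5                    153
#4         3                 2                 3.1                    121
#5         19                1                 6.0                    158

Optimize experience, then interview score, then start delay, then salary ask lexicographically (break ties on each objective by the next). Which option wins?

#3

First maximize experience: best is 19, kept {#1, #2, #3, #5}.
Then maximize interview score: best is 8.5, kept {#3}.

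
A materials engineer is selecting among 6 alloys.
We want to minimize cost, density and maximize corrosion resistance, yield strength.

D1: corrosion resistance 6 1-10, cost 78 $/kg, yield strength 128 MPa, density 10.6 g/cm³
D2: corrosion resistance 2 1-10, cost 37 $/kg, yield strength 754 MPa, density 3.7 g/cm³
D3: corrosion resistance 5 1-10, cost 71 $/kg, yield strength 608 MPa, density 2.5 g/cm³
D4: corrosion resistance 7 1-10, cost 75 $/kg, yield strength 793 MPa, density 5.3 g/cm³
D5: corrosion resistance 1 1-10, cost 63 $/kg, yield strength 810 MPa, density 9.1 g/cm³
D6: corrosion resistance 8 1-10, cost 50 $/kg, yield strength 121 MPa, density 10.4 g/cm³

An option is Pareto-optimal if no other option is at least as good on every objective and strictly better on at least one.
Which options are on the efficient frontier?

D1: dominated by D4 (corrosion resistance 7≥6, cost 75≤78, yield strength 793≥128, density 5.3≤10.6).
D2: not dominated (best cost).
D3: not dominated (best density).
D4: not dominated.
D5: not dominated (best yield strength).
D6: not dominated (best corrosion resistance).

D2, D3, D4, D5, D6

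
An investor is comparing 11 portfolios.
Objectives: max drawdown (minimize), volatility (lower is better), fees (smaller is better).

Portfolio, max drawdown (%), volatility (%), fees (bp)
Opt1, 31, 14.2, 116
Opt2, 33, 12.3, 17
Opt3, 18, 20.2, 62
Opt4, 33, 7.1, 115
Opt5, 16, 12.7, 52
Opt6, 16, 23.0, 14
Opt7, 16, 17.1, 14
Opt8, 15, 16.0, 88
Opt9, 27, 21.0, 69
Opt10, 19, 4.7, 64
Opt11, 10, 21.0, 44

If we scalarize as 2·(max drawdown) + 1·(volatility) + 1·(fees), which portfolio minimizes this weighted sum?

Opt1: 2·31 + 1·14.2 + 1·116 = 192.2
Opt2: 2·33 + 1·12.3 + 1·17 = 95.3
Opt3: 2·18 + 1·20.2 + 1·62 = 118.2
Opt4: 2·33 + 1·7.1 + 1·115 = 188.1
Opt5: 2·16 + 1·12.7 + 1·52 = 96.7
Opt6: 2·16 + 1·23.0 + 1·14 = 69.0
Opt7: 2·16 + 1·17.1 + 1·14 = 63.1
Opt8: 2·15 + 1·16.0 + 1·88 = 134.0
Opt9: 2·27 + 1·21.0 + 1·69 = 144.0
Opt10: 2·19 + 1·4.7 + 1·64 = 106.7
Opt11: 2·10 + 1·21.0 + 1·44 = 85.0
Lowest: Opt7 at 63.1.

Opt7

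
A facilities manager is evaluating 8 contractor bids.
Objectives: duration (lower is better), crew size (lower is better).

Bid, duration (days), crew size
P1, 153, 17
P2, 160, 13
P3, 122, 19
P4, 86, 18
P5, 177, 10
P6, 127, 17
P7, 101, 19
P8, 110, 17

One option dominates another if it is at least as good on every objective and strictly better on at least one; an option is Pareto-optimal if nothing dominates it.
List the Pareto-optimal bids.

P2, P4, P5, P8

P1: dominated by P6 (duration 127≤153, crew size 17≤17).
P2: not dominated.
P3: dominated by P4 (duration 86≤122, crew size 18≤19).
P4: not dominated (best duration).
P5: not dominated (best crew size).
P6: dominated by P8 (duration 110≤127, crew size 17≤17).
P7: dominated by P4 (duration 86≤101, crew size 18≤19).
P8: not dominated.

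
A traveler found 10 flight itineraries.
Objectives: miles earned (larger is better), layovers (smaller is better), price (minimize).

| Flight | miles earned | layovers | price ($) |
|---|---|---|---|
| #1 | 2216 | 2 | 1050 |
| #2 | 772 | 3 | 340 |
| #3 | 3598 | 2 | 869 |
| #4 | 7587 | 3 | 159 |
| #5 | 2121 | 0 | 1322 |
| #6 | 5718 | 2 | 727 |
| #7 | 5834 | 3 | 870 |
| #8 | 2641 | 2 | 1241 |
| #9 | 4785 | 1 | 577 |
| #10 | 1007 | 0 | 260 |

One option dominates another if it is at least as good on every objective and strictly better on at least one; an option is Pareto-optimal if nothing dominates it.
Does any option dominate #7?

Yes

#4 vs #7: miles earned 7587≥5834, layovers 3≤3, price 159≤870 — #4 is at least as good on every objective and strictly better on at least one, so #4 dominates #7.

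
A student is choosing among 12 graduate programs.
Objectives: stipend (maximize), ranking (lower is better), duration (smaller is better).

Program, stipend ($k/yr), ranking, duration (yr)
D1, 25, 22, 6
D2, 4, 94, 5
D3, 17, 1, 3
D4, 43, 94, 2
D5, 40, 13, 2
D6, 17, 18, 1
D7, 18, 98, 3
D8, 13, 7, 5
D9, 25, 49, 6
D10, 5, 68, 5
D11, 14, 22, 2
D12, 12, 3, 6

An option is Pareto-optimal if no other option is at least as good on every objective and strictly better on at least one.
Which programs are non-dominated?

D3, D4, D5, D6

D1: dominated by D5 (stipend 40≥25, ranking 13≤22, duration 2≤6).
D2: dominated by D3 (stipend 17≥4, ranking 1≤94, duration 3≤5).
D3: not dominated (best ranking).
D4: not dominated (best stipend).
D5: not dominated.
D6: not dominated (best duration).
D7: dominated by D4 (stipend 43≥18, ranking 94≤98, duration 2≤3).
D8: dominated by D3 (stipend 17≥13, ranking 1≤7, duration 3≤5).
D9: dominated by D1 (stipend 25≥25, ranking 22≤49, duration 6≤6).
D10: dominated by D3 (stipend 17≥5, ranking 1≤68, duration 3≤5).
D11: dominated by D5 (stipend 40≥14, ranking 13≤22, duration 2≤2).
D12: dominated by D3 (stipend 17≥12, ranking 1≤3, duration 3≤6).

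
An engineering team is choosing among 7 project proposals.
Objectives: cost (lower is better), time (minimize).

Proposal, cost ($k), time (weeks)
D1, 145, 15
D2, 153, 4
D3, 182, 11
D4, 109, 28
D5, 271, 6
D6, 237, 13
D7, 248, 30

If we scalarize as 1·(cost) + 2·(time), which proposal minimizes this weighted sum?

D1: 1·145 + 2·15 = 175
D2: 1·153 + 2·4 = 161
D3: 1·182 + 2·11 = 204
D4: 1·109 + 2·28 = 165
D5: 1·271 + 2·6 = 283
D6: 1·237 + 2·13 = 263
D7: 1·248 + 2·30 = 308
Lowest: D2 at 161.

D2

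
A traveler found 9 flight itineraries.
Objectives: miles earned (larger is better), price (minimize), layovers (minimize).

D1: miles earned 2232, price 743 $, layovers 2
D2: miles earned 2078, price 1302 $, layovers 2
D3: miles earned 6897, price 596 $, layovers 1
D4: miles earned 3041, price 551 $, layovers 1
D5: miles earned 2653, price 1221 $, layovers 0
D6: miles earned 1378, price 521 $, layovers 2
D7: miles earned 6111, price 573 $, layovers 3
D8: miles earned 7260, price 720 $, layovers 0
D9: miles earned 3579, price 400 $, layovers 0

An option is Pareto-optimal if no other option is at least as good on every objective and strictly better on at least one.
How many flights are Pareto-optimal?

4

D1: dominated by D3 (miles earned 6897≥2232, price 596≤743, layovers 1≤2).
D2: dominated by D1 (miles earned 2232≥2078, price 743≤1302, layovers 2≤2).
D3: not dominated.
D4: dominated by D9 (miles earned 3579≥3041, price 400≤551, layovers 0≤1).
D5: dominated by D8 (miles earned 7260≥2653, price 720≤1221, layovers 0≤0).
D6: dominated by D9 (miles earned 3579≥1378, price 400≤521, layovers 0≤2).
D7: not dominated.
D8: not dominated (best miles earned).
D9: not dominated (best price).
Pareto-optimal: D3, D7, D8, D9 → 4.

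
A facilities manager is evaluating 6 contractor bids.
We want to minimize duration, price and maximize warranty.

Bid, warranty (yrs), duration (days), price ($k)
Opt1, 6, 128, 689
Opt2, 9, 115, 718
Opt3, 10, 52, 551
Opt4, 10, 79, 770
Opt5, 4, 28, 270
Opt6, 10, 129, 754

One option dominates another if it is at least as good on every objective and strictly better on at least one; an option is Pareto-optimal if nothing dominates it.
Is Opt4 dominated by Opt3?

Yes

Opt3 vs Opt4: warranty 10≥10, duration 52≤79, price 551≤770 — Opt3 is at least as good on every objective with at least one strict improvement.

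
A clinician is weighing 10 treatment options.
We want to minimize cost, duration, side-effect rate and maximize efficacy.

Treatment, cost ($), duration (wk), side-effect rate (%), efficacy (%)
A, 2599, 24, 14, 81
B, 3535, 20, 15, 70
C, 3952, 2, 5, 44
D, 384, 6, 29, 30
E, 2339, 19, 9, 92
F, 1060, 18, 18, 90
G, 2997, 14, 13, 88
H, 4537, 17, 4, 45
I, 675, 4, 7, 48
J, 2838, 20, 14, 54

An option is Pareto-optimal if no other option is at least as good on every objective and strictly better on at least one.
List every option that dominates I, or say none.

A: worse on cost (2599 vs 675).
B: worse on cost (3535 vs 675).
C: worse on cost (3952 vs 675).
D: worse on duration (6 vs 4).
E: worse on cost (2339 vs 675).
F: worse on cost (1060 vs 675).
G: worse on cost (2997 vs 675).
H: worse on cost (4537 vs 675).
J: worse on cost (2838 vs 675).
No option dominates I.

none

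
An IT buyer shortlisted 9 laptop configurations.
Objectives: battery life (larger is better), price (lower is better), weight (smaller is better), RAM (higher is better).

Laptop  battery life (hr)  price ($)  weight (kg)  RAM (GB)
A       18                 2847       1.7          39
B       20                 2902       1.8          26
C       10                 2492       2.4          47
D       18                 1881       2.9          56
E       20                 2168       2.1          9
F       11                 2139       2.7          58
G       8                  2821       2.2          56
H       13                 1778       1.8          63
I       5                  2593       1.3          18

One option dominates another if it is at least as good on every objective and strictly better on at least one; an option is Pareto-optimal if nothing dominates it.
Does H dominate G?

H vs G: battery life 13≥8, price 1778≤2821, weight 1.8≤2.2, RAM 63≥56 — H is at least as good on every objective with at least one strict improvement.

Yes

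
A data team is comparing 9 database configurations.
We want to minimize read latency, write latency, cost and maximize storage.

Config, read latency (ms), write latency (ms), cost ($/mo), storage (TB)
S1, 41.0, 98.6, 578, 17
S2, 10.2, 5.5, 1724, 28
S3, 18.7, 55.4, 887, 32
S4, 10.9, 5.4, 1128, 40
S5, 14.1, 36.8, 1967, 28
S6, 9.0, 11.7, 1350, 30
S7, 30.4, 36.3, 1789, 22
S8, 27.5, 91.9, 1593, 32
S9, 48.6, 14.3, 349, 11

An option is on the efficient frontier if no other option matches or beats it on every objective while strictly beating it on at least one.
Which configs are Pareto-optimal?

S1, S2, S3, S4, S6, S9

S1: not dominated.
S2: not dominated.
S3: not dominated.
S4: not dominated (best write latency).
S5: dominated by S2 (read latency 10.2≤14.1, write latency 5.5≤36.8, cost 1724≤1967, storage 28≥28).
S6: not dominated (best read latency).
S7: dominated by S2 (read latency 10.2≤30.4, write latency 5.5≤36.3, cost 1724≤1789, storage 28≥22).
S8: dominated by S3 (read latency 18.7≤27.5, write latency 55.4≤91.9, cost 887≤1593, storage 32≥32).
S9: not dominated (best cost).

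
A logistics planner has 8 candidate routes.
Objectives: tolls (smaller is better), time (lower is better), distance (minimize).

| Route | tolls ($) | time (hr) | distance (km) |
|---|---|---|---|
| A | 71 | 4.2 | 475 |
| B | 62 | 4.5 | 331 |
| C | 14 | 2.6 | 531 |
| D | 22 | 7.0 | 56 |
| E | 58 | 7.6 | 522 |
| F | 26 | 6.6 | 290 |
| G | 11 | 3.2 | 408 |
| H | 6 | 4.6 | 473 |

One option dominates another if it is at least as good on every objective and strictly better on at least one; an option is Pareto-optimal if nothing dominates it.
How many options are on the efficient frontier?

6

A: dominated by G (tolls 11≤71, time 3.2≤4.2, distance 408≤475).
B: not dominated.
C: not dominated (best time).
D: not dominated (best distance).
E: dominated by D (tolls 22≤58, time 7.0≤7.6, distance 56≤522).
F: not dominated.
G: not dominated.
H: not dominated (best tolls).
Pareto-optimal: B, C, D, F, G, H → 6.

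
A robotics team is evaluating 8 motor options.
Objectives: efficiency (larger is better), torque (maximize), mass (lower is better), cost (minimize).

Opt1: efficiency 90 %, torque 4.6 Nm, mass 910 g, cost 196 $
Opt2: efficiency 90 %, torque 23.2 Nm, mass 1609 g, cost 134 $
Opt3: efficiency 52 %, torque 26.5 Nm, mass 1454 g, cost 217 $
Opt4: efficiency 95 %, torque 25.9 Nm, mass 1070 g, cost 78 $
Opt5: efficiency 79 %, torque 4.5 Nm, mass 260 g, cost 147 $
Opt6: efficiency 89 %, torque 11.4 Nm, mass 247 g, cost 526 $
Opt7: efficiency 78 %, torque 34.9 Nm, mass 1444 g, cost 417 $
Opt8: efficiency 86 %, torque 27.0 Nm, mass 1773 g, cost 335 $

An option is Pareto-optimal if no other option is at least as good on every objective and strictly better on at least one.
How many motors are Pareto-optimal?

Opt1: not dominated.
Opt2: dominated by Opt4 (efficiency 95≥90, torque 25.9≥23.2, mass 1070≤1609, cost 78≤134).
Opt3: not dominated.
Opt4: not dominated (best efficiency).
Opt5: not dominated.
Opt6: not dominated (best mass).
Opt7: not dominated (best torque).
Opt8: not dominated.
Pareto-optimal: Opt1, Opt3, Opt4, Opt5, Opt6, Opt7, Opt8 → 7.

7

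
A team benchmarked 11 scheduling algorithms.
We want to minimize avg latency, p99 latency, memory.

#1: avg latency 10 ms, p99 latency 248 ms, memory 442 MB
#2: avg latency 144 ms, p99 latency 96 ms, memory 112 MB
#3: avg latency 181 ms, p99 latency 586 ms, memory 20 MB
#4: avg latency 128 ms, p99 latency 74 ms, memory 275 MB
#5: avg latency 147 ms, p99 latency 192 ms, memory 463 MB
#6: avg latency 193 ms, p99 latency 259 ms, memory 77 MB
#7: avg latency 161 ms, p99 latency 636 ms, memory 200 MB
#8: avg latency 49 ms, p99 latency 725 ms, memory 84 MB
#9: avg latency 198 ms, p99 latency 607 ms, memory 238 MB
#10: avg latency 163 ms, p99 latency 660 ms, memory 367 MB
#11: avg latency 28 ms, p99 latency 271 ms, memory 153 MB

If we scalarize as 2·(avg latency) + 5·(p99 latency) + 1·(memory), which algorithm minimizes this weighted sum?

#2

#1: 2·10 + 5·248 + 1·442 = 1702
#2: 2·144 + 5·96 + 1·112 = 880
#3: 2·181 + 5·586 + 1·20 = 3312
#4: 2·128 + 5·74 + 1·275 = 901
#5: 2·147 + 5·192 + 1·463 = 1717
#6: 2·193 + 5·259 + 1·77 = 1758
#7: 2·161 + 5·636 + 1·200 = 3702
#8: 2·49 + 5·725 + 1·84 = 3807
#9: 2·198 + 5·607 + 1·238 = 3669
#10: 2·163 + 5·660 + 1·367 = 3993
#11: 2·28 + 5·271 + 1·153 = 1564
Lowest: #2 at 880.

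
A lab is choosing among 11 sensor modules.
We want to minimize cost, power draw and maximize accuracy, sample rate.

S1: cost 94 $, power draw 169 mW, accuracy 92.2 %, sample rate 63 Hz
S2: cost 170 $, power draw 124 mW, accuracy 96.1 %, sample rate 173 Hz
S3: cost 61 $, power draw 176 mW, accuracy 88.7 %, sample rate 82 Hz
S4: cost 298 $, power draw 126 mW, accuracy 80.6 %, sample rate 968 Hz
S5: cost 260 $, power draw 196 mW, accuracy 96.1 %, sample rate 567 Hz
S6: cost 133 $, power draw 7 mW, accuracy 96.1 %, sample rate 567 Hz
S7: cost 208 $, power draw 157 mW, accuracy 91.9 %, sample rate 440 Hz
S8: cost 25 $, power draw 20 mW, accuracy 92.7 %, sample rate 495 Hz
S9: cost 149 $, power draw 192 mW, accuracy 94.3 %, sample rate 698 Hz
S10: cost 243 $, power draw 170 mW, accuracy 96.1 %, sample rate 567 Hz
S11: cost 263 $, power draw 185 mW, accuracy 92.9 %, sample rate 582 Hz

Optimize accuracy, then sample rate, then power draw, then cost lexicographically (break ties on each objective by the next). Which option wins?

S6

First maximize accuracy: best is 96.1, kept {S2, S5, S6, S10}.
Then maximize sample rate: best is 567, kept {S5, S6, S10}.
Then minimize power draw: best is 7, kept {S6}.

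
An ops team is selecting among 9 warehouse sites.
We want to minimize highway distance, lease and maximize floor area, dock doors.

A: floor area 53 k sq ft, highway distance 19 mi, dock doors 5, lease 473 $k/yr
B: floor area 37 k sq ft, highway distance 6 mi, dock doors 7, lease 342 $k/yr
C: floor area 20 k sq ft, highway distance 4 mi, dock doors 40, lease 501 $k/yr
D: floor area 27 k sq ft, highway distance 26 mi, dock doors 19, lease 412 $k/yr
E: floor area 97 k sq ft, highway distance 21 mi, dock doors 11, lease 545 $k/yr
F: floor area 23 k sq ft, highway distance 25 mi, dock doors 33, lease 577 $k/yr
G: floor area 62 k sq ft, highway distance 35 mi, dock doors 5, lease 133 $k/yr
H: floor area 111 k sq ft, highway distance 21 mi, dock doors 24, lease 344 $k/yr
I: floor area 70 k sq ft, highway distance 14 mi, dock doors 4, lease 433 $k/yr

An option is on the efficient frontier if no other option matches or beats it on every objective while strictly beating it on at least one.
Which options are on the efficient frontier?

A, B, C, F, G, H, I

A: not dominated.
B: not dominated.
C: not dominated (best highway distance).
D: dominated by H (floor area 111≥27, highway distance 21≤26, dock doors 24≥19, lease 344≤412).
E: dominated by H (floor area 111≥97, highway distance 21≤21, dock doors 24≥11, lease 344≤545).
F: not dominated.
G: not dominated (best lease).
H: not dominated (best floor area).
I: not dominated.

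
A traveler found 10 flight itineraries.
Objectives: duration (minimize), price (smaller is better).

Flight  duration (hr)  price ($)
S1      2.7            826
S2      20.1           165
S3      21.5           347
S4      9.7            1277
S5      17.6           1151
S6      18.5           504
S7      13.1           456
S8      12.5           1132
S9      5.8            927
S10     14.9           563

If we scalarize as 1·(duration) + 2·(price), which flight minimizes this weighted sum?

S2

S1: 1·2.7 + 2·826 = 1654.7
S2: 1·20.1 + 2·165 = 350.1
S3: 1·21.5 + 2·347 = 715.5
S4: 1·9.7 + 2·1277 = 2563.7
S5: 1·17.6 + 2·1151 = 2319.6
S6: 1·18.5 + 2·504 = 1026.5
S7: 1·13.1 + 2·456 = 925.1
S8: 1·12.5 + 2·1132 = 2276.5
S9: 1·5.8 + 2·927 = 1859.8
S10: 1·14.9 + 2·563 = 1140.9
Lowest: S2 at 350.1.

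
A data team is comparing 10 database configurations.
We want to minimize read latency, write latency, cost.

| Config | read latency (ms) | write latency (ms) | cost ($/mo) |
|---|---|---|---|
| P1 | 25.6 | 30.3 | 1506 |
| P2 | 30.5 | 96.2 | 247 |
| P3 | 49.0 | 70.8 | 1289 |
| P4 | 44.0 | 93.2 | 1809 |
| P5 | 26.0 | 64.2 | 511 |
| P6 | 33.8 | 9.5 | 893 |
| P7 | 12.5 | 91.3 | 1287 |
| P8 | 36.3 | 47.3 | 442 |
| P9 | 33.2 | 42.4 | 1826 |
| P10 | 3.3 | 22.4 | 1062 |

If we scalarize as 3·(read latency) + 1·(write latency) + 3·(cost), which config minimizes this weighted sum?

P1: 3·25.6 + 1·30.3 + 3·1506 = 4625.1
P2: 3·30.5 + 1·96.2 + 3·247 = 928.7
P3: 3·49.0 + 1·70.8 + 3·1289 = 4084.8
P4: 3·44.0 + 1·93.2 + 3·1809 = 5652.2
P5: 3·26.0 + 1·64.2 + 3·511 = 1675.2
P6: 3·33.8 + 1·9.5 + 3·893 = 2789.9
P7: 3·12.5 + 1·91.3 + 3·1287 = 3989.8
P8: 3·36.3 + 1·47.3 + 3·442 = 1482.2
P9: 3·33.2 + 1·42.4 + 3·1826 = 5620.0
P10: 3·3.3 + 1·22.4 + 3·1062 = 3218.3
Lowest: P2 at 928.7.

P2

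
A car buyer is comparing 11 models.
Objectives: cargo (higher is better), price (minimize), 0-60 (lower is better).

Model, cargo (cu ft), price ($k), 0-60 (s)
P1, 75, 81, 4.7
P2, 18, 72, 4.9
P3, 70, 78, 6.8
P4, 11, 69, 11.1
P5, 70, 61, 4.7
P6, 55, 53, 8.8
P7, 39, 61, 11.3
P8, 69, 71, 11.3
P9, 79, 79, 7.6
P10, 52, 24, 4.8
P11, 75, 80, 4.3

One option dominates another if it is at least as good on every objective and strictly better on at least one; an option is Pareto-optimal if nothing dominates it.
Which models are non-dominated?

P5, P6, P9, P10, P11

P1: dominated by P11 (cargo 75≥75, price 80≤81, 0-60 4.3≤4.7).
P2: dominated by P5 (cargo 70≥18, price 61≤72, 0-60 4.7≤4.9).
P3: dominated by P5 (cargo 70≥70, price 61≤78, 0-60 4.7≤6.8).
P4: dominated by P5 (cargo 70≥11, price 61≤69, 0-60 4.7≤11.1).
P5: not dominated.
P6: not dominated.
P7: dominated by P5 (cargo 70≥39, price 61≤61, 0-60 4.7≤11.3).
P8: dominated by P5 (cargo 70≥69, price 61≤71, 0-60 4.7≤11.3).
P9: not dominated (best cargo).
P10: not dominated (best price).
P11: not dominated (best 0-60).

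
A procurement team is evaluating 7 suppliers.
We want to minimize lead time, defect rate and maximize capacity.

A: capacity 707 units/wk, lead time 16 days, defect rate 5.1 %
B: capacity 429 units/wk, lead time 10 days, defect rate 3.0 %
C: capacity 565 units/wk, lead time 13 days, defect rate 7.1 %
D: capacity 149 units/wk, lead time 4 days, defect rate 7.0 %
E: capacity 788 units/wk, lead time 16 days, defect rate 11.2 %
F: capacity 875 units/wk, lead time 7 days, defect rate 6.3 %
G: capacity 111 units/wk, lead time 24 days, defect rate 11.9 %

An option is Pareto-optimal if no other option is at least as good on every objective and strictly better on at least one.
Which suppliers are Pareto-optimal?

A: not dominated.
B: not dominated (best defect rate).
C: dominated by F (capacity 875≥565, lead time 7≤13, defect rate 6.3≤7.1).
D: not dominated (best lead time).
E: dominated by F (capacity 875≥788, lead time 7≤16, defect rate 6.3≤11.2).
F: not dominated (best capacity).
G: dominated by A (capacity 707≥111, lead time 16≤24, defect rate 5.1≤11.9).

A, B, D, F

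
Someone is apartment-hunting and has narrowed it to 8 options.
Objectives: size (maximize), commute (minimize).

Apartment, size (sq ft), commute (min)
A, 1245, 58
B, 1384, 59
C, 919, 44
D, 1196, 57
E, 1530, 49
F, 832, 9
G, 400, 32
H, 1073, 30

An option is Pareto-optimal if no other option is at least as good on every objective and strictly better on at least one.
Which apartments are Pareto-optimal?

A: dominated by E (size 1530≥1245, commute 49≤58).
B: dominated by E (size 1530≥1384, commute 49≤59).
C: dominated by H (size 1073≥919, commute 30≤44).
D: dominated by E (size 1530≥1196, commute 49≤57).
E: not dominated (best size).
F: not dominated (best commute).
G: dominated by F (size 832≥400, commute 9≤32).
H: not dominated.

E, F, H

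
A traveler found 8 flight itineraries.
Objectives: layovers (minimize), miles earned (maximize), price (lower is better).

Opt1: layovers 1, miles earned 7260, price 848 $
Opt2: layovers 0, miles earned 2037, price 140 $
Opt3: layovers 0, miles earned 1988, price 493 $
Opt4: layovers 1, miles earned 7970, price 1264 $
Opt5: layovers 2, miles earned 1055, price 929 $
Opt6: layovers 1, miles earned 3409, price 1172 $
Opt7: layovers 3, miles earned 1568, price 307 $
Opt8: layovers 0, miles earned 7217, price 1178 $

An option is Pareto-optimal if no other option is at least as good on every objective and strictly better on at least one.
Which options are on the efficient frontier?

Opt1: not dominated.
Opt2: not dominated (best price).
Opt3: dominated by Opt2 (layovers 0≤0, miles earned 2037≥1988, price 140≤493).
Opt4: not dominated (best miles earned).
Opt5: dominated by Opt1 (layovers 1≤2, miles earned 7260≥1055, price 848≤929).
Opt6: dominated by Opt1 (layovers 1≤1, miles earned 7260≥3409, price 848≤1172).
Opt7: dominated by Opt2 (layovers 0≤3, miles earned 2037≥1568, price 140≤307).
Opt8: not dominated.

Opt1, Opt2, Opt4, Opt8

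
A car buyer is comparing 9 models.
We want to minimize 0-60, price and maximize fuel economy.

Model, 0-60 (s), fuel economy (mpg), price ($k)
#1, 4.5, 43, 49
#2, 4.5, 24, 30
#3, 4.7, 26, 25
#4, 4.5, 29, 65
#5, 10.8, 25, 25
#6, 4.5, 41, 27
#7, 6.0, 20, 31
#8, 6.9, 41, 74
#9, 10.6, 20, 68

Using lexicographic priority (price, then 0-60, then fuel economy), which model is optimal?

#3

First minimize price: best is 25, kept {#3, #5}.
Then minimize 0-60: best is 4.7, kept {#3}.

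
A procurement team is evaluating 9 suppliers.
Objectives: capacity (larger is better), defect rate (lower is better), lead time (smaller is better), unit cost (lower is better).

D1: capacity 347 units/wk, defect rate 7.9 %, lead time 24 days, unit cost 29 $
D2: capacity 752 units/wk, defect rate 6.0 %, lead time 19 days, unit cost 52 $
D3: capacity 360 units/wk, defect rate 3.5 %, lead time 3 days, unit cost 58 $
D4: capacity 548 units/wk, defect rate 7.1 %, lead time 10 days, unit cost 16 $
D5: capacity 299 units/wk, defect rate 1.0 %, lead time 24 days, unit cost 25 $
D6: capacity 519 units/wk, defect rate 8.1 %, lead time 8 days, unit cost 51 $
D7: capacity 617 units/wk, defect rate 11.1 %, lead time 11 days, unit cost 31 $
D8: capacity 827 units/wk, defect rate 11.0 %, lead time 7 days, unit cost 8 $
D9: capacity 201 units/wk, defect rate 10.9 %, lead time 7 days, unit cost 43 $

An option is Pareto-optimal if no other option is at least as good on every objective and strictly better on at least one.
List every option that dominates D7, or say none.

D8

D8: capacity 827≥617, defect rate 11.0≤11.1, lead time 7≤11, unit cost 8≤31 — dominates D7.
Others (D1, D2, D3, D4, D5, D6, D9) are each worse than D7 on at least one objective.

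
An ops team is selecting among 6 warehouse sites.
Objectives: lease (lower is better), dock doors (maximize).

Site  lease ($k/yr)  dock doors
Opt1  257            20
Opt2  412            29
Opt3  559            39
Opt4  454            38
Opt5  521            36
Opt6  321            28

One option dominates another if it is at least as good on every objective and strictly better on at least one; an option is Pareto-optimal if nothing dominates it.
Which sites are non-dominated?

Opt1: not dominated (best lease).
Opt2: not dominated.
Opt3: not dominated (best dock doors).
Opt4: not dominated.
Opt5: dominated by Opt4 (lease 454≤521, dock doors 38≥36).
Opt6: not dominated.

Opt1, Opt2, Opt3, Opt4, Opt6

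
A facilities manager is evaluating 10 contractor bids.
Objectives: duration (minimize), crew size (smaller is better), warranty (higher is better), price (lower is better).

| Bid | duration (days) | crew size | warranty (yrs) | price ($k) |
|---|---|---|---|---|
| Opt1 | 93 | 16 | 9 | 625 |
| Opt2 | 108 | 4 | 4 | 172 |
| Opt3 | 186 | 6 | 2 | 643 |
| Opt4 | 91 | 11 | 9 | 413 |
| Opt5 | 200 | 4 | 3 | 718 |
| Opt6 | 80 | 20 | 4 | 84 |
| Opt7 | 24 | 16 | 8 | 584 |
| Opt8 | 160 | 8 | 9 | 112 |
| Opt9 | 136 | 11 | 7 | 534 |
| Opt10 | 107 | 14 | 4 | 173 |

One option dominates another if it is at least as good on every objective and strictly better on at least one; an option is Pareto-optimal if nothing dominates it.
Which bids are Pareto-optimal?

Opt2, Opt4, Opt6, Opt7, Opt8, Opt10

Opt1: dominated by Opt4 (duration 91≤93, crew size 11≤16, warranty 9≥9, price 413≤625).
Opt2: not dominated.
Opt3: dominated by Opt2 (duration 108≤186, crew size 4≤6, warranty 4≥2, price 172≤643).
Opt4: not dominated.
Opt5: dominated by Opt2 (duration 108≤200, crew size 4≤4, warranty 4≥3, price 172≤718).
Opt6: not dominated (best price).
Opt7: not dominated (best duration).
Opt8: not dominated.
Opt9: dominated by Opt4 (duration 91≤136, crew size 11≤11, warranty 9≥7, price 413≤534).
Opt10: not dominated.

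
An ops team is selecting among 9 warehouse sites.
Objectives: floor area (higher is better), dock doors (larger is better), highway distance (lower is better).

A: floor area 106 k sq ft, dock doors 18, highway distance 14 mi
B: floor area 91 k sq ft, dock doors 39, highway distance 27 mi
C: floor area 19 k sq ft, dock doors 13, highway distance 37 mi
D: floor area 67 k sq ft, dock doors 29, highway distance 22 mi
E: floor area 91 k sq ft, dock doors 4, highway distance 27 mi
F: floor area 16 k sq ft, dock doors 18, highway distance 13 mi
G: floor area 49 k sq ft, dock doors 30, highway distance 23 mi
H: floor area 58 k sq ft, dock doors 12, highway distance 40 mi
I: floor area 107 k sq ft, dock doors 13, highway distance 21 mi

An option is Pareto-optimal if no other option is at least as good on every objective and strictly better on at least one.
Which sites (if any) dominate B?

A: worse on dock doors (18 vs 39).
C: worse on floor area (19 vs 91).
D: worse on floor area (67 vs 91).
E: worse on dock doors (4 vs 39).
F: worse on floor area (16 vs 91).
G: worse on floor area (49 vs 91).
H: worse on floor area (58 vs 91).
I: worse on dock doors (13 vs 39).
No option dominates B.

none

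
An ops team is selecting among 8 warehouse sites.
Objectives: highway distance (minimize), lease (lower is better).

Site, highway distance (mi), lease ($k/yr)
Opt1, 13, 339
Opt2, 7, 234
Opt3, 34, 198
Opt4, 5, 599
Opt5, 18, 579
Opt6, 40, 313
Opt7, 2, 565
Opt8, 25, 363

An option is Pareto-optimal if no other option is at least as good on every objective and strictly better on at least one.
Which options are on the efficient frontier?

Opt2, Opt3, Opt7

Opt1: dominated by Opt2 (highway distance 7≤13, lease 234≤339).
Opt2: not dominated.
Opt3: not dominated (best lease).
Opt4: dominated by Opt7 (highway distance 2≤5, lease 565≤599).
Opt5: dominated by Opt1 (highway distance 13≤18, lease 339≤579).
Opt6: dominated by Opt2 (highway distance 7≤40, lease 234≤313).
Opt7: not dominated (best highway distance).
Opt8: dominated by Opt1 (highway distance 13≤25, lease 339≤363).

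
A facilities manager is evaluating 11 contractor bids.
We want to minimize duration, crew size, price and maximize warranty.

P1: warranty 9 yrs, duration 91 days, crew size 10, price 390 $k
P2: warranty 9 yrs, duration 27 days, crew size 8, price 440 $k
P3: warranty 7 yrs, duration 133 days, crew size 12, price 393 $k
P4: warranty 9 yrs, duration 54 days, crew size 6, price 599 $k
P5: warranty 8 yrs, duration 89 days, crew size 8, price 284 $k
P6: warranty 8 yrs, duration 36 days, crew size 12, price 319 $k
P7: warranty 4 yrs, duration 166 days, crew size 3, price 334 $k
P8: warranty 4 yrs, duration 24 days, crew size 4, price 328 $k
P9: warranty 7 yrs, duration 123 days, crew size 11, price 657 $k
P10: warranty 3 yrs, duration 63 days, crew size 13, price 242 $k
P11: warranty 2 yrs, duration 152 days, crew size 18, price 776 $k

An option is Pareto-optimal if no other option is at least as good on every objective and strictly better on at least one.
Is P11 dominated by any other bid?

P1 vs P11: warranty 9≥2, duration 91≤152, crew size 10≤18, price 390≤776 — P1 is at least as good on every objective and strictly better on at least one, so P1 dominates P11.

Yes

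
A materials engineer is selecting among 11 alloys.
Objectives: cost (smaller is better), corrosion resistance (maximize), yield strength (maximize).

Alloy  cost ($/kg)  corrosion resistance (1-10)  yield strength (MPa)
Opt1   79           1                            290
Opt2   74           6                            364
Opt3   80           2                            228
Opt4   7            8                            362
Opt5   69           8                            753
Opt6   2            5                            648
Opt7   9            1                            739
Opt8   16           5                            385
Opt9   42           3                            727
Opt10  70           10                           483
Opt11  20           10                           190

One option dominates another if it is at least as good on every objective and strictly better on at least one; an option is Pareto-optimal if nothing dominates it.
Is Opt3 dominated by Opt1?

No

Opt1 vs Opt3: Opt1 is worse on corrosion resistance (1 vs 2), so it does not dominate Opt3.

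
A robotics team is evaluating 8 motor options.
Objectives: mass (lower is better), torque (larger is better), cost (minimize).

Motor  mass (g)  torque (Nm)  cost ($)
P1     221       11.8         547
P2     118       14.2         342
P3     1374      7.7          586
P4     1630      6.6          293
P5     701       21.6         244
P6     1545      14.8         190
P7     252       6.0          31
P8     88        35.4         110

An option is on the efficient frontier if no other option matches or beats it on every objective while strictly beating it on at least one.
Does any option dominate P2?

Yes

P8 vs P2: mass 88≤118, torque 35.4≥14.2, cost 110≤342 — P8 is at least as good on every objective and strictly better on at least one, so P8 dominates P2.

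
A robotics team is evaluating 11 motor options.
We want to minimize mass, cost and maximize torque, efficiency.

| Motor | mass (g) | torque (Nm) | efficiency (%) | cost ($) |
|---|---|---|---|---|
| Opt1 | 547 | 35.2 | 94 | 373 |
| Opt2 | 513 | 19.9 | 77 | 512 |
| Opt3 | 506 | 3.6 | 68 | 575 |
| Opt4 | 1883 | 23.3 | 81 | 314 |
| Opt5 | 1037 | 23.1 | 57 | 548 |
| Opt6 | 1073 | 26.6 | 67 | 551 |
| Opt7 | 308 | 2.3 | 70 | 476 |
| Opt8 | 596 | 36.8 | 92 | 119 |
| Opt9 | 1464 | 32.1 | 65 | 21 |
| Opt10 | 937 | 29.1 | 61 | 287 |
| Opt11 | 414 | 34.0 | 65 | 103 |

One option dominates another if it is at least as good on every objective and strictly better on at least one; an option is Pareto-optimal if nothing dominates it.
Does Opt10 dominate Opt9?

No

Opt10 vs Opt9: Opt10 is worse on torque (29.1 vs 32.1), so it does not dominate Opt9.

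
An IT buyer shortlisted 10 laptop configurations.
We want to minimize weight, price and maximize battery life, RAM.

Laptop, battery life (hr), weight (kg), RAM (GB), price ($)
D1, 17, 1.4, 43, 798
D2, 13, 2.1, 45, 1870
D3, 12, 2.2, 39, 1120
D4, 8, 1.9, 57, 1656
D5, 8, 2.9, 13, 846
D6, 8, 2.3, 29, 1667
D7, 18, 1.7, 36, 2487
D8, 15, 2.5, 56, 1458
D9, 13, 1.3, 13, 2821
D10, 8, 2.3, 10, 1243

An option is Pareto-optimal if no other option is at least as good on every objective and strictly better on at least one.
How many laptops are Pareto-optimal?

D1: not dominated (best price).
D2: not dominated.
D3: dominated by D1 (battery life 17≥12, weight 1.4≤2.2, RAM 43≥39, price 798≤1120).
D4: not dominated (best RAM).
D5: dominated by D1 (battery life 17≥8, weight 1.4≤2.9, RAM 43≥13, price 798≤846).
D6: dominated by D1 (battery life 17≥8, weight 1.4≤2.3, RAM 43≥29, price 798≤1667).
D7: not dominated (best battery life).
D8: not dominated.
D9: not dominated (best weight).
D10: dominated by D1 (battery life 17≥8, weight 1.4≤2.3, RAM 43≥10, price 798≤1243).
Pareto-optimal: D1, D2, D4, D7, D8, D9 → 6.

6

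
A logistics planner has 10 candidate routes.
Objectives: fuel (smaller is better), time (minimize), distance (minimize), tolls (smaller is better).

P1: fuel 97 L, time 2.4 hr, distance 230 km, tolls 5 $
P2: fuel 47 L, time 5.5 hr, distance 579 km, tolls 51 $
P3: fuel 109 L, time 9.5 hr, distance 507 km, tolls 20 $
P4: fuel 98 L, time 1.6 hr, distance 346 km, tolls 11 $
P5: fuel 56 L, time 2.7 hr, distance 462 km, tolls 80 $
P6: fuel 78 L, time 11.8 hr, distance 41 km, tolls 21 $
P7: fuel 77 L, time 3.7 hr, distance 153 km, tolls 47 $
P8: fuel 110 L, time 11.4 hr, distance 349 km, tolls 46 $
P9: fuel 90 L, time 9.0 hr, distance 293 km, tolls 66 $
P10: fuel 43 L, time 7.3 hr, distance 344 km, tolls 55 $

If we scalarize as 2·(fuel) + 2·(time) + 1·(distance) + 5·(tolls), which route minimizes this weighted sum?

P6

P1: 2·97 + 2·2.4 + 1·230 + 5·5 = 453.8
P2: 2·47 + 2·5.5 + 1·579 + 5·51 = 939.0
P3: 2·109 + 2·9.5 + 1·507 + 5·20 = 844.0
P4: 2·98 + 2·1.6 + 1·346 + 5·11 = 600.2
P5: 2·56 + 2·2.7 + 1·462 + 5·80 = 979.4
P6: 2·78 + 2·11.8 + 1·41 + 5·21 = 325.6
P7: 2·77 + 2·3.7 + 1·153 + 5·47 = 549.4
P8: 2·110 + 2·11.4 + 1·349 + 5·46 = 821.8
P9: 2·90 + 2·9.0 + 1·293 + 5·66 = 821.0
P10: 2·43 + 2·7.3 + 1·344 + 5·55 = 719.6
Lowest: P6 at 325.6.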